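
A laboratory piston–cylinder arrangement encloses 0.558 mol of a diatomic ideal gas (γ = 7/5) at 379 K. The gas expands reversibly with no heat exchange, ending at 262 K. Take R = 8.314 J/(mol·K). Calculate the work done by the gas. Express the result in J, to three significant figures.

Adiabatic ⇒ Q = 0, so W_by = −ΔU = nCᵥ(T₁ − T₂).
Cᵥ = 5R/2 = 20.79 J/(mol·K).
W = (0.558)(20.79)(379 − 262) = 1357 J.

W ≈ 1360 J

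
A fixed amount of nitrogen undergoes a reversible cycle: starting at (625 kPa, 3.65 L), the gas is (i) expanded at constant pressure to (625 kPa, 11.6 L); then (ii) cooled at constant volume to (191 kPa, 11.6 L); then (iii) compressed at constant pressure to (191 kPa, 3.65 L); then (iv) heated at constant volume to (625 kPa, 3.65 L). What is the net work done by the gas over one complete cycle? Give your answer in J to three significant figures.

Constant-volume legs do no work.
W(i) = (625)(11.6 − 3.65) = 4969 J; W(iii) = (191)(3.65 − 11.6) = -1518 J.
W_net = 4969 − 1518 = 3450 J (the clockwise enclosed area).

W_net ≈ 3450 J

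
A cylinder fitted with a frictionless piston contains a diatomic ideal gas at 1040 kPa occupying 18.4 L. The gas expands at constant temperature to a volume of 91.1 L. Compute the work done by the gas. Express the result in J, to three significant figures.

W ≈ 30600 J

Isothermal: W = nRT ln(V₂/V₁) = P₁V₁ ln(V₂/V₁).
P₁V₁ = (1040 kPa)(18.4 L) = 19136 J.
W = 19136 × ln(91.1/18.4) = 19136 × 1.6
W_by_gas = 30610 J.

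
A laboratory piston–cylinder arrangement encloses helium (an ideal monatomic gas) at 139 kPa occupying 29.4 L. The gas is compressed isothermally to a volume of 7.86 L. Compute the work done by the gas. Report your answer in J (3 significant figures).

Isothermal: W = nRT ln(V₂/V₁) = P₁V₁ ln(V₂/V₁).
P₁V₁ = (139 kPa)(29.4 L) = 4087 J.
W = 4087 × ln(7.86/29.4) = 4087 × -1.319
W_by_gas = -5391 J.

W ≈ -5390 J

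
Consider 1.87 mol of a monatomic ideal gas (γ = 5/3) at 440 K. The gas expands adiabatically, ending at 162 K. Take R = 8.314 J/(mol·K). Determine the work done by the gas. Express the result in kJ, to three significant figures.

W ≈ 6.48 kJ

Adiabatic ⇒ Q = 0, so W_by = −ΔU = nCᵥ(T₁ − T₂).
Cᵥ = 3R/2 = 12.47 J/(mol·K).
W = (1.87)(12.47)(440 − 162) = 6483 J.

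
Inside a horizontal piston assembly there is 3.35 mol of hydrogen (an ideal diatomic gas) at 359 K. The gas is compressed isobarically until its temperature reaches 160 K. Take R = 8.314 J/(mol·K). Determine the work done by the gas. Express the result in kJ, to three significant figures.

Isobaric: W = P ΔV = nR ΔT.
W = (3.35)(8.314)(160 − 359) = -5543 J.

W ≈ -5.54 kJ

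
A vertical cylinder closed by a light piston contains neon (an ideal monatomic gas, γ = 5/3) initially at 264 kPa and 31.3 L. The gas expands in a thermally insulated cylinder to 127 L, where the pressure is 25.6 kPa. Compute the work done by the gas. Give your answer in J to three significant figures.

Adiabatic: W = (P₁V₁ − P₂V₂)/(γ − 1) with γ = 5/3.
P₁V₁ = 8263 J, P₂V₂ = 3251 J.
W = (8263 − 3251) / 0.6667 = 7518 J.

W ≈ 7520 J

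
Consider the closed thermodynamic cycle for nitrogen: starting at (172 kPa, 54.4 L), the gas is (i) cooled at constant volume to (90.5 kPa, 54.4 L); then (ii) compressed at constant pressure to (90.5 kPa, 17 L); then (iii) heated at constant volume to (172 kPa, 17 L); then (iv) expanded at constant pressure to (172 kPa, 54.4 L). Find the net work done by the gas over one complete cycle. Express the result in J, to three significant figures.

Constant-volume legs do no work.
W(ii) = (90.5)(17 − 54.4) = -3385 J; W(iv) = (172)(54.4 − 17) = 6433 J.
W_net = -3385 + 6433 = 3048 J (the clockwise enclosed area).

W_net ≈ 3050 J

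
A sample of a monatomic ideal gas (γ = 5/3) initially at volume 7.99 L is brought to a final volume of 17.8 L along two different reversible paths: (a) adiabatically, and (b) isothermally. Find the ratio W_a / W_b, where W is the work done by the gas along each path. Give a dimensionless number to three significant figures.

W_a / W_b ≈ 0.775

Path (a) adiabatic: W = P₁V₁(1 − (V₁/V₂)^(γ−1))/(γ−1) → W_a/(P₁V₁) = 0.6206.
Path (b) isothermal: W = P₁V₁ ln(V₂/V₁) → W_b/(P₁V₁) = 0.801.
W_a / W_b = 0.6206 / 0.801 = 0.7748.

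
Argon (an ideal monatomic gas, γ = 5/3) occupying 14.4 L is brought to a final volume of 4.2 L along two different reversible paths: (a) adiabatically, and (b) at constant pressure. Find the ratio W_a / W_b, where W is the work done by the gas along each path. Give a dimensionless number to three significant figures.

W_a / W_b ≈ 2.70

Path (a) adiabatic: W = P₁V₁(1 − (V₁/V₂)^(γ−1))/(γ−1) → W_a/(P₁V₁) = -1.911.
Path (b) isobaric: W = P₁(V₂ − V₁) → W_b/(P₁V₁) = -0.7083.
W_a / W_b = -1.911 / -0.7083 = 2.697.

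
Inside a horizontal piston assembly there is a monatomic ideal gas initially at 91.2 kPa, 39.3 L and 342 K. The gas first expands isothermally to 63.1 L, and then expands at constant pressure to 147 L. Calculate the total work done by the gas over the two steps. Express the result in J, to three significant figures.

Step 1 (isothermal): W = P₁V₁ ln(V₂/V₁) = (3584) ln(63.1/39.3) = 1697 J.
After step 1: P = 56.8 kPa, V = 63.1 L, T = 342 K.
Step 2 (isobaric): W = PΔV = (56.8 kPa)(147 − 63.1 L) = 4766 J.
W_total = 1697 + 4766 = 6463 J.

W_total ≈ 6460 J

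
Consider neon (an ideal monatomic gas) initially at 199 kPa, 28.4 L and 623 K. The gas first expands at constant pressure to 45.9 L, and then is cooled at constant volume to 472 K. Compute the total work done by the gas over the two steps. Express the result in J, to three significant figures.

Step 1 (isobaric): W = PΔV = (199 kPa)(45.9 − 28.4 L) = 3482 J.
Step 2 (isochoric): W = 0 (constant volume).
W_total = 3482 + 0 = 3482 J.

W_total ≈ 3480 J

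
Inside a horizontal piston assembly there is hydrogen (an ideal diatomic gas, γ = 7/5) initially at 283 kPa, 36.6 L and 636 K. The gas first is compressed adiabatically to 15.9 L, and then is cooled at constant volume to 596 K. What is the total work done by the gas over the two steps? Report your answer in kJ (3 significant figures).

W_total ≈ -10.2 kJ

Step 1 (adiabatic): W = (P₁V₁ − P₂V₂)/(γ−1) = (10358 − 14458)/0.4 = -10250 J.
Step 2 (isochoric): W = 0 (constant volume).
W_total = -10250 + 0 = -10250 J.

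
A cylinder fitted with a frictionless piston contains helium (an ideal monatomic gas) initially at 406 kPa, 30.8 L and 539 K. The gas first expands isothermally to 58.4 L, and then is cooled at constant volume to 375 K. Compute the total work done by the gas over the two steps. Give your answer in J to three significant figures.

Step 1 (isothermal): W = P₁V₁ ln(V₂/V₁) = (12505) ln(58.4/30.8) = 8001 J.
Step 2 (isochoric): W = 0 (constant volume).
W_total = 8001 + 0 = 8001 J.

W_total ≈ 8000 J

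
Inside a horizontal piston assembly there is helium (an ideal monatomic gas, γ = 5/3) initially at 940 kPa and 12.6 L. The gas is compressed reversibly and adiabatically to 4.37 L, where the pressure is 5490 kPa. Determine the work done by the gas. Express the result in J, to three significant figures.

Adiabatic: W = (P₁V₁ − P₂V₂)/(γ − 1) with γ = 5/3.
P₁V₁ = 11844 J, P₂V₂ = 23991 J.
W = (11844 − 23991) / 0.6667 = -18221 J.

W ≈ -18200 J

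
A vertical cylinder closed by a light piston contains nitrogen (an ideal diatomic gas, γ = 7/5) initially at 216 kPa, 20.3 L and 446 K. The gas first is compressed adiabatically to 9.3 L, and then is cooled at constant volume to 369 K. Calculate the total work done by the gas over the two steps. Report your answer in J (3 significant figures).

W_total ≈ -4020 J

Step 1 (adiabatic): W = (P₁V₁ − P₂V₂)/(γ−1) = (4385 − 5992)/0.4 = -4017 J.
Step 2 (isochoric): W = 0 (constant volume).
W_total = -4017 + 0 = -4017 J.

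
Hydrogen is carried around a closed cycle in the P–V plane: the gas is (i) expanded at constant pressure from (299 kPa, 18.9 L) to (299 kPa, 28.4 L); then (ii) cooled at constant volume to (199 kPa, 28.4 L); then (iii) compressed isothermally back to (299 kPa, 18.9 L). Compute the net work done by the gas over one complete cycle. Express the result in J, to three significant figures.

W_net ≈ 539 J

Leg (i): W = PΔV = (299)(28.4 − 18.9) = 2840 J.
Leg (ii): W = 0.
Leg (iii): W = PᵢVᵢ ln(V_f/Vᵢ) = (5652) ln(18.9/28.4) = -2301 J.
W_net = 2840 − 2301 = 539 J.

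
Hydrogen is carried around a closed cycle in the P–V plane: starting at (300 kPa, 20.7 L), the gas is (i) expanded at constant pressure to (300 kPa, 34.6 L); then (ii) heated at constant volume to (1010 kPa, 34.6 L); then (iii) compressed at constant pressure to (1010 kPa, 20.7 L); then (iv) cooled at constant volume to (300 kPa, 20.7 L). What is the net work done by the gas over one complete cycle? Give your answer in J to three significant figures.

W_net ≈ -9870 J

Constant-volume legs do no work.
W(i) = (300)(34.6 − 20.7) = 4170 J; W(iii) = (1010)(20.7 − 34.6) = -14039 J.
W_net = 4170 − 14039 = -9869 J (the counter-clockwise enclosed area).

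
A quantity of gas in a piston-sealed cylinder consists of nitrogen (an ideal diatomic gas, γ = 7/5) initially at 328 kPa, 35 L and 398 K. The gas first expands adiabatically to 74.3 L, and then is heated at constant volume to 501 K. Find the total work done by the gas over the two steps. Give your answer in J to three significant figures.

W_total ≈ 7460 J

Step 1 (adiabatic): W = (P₁V₁ − P₂V₂)/(γ−1) = (11480 − 8495)/0.4 = 7462 J.
Step 2 (isochoric): W = 0 (constant volume).
W_total = 7462 + 0 = 7462 J.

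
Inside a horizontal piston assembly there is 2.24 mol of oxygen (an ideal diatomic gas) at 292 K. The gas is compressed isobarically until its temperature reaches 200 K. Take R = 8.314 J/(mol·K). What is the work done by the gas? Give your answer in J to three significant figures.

W ≈ -1710 J

Isobaric: W = P ΔV = nR ΔT.
W = (2.24)(8.314)(200 − 292) = -1713 J.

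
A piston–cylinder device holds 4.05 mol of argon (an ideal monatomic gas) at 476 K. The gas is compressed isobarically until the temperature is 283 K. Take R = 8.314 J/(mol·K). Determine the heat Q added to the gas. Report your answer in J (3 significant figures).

Isobaric: W = nRΔT = (4.05)(8.314)(-193) = -6499 J.
ΔU = nCᵥΔT with Cᵥ = 3R/2: ΔU = (4.05)(12.47)(-193) = -9748 J.
Q = ΔU + W = -9748 − 6499 = -16247 J.

Q ≈ -16200 J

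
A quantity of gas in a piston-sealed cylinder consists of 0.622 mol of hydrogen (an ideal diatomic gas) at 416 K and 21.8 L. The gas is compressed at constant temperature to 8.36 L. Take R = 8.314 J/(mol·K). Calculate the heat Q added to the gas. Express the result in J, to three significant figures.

Q ≈ -2060 J

Isothermal ⇒ ΔU = 0, so Q = W = nRT ln(V₂/V₁).
Q = (0.622)(8.314)(416) ln(8.36/21.8) = 2151 × -0.9585 = -2062 J.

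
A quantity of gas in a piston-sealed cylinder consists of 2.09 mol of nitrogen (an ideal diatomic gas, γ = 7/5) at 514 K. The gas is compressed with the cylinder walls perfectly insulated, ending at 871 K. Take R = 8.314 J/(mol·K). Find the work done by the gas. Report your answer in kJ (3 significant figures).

Adiabatic ⇒ Q = 0, so W_by = −ΔU = nCᵥ(T₁ − T₂).
Cᵥ = 5R/2 = 20.79 J/(mol·K).
W = (2.09)(20.79)(514 − 871) = -15508 J.

W ≈ -15.5 kJ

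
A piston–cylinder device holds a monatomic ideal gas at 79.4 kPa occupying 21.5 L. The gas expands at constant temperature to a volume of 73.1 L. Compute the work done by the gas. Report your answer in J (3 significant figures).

Isothermal: W = nRT ln(V₂/V₁) = P₁V₁ ln(V₂/V₁).
P₁V₁ = (79.4 kPa)(21.5 L) = 1707 J.
W = 1707 × ln(73.1/21.5) = 1707 × 1.224
W_by_gas = 2089 J.

W ≈ 2090 J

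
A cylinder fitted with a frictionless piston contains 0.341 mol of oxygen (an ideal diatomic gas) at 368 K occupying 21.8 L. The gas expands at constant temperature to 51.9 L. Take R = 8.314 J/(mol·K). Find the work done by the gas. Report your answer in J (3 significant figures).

W ≈ 905 J

Isothermal: W = nRT ln(V₂/V₁).
W = (0.341)(8.314)(368) × ln(51.9/21.8)
  = 1043 × 0.8674
W_by_gas = 905 J.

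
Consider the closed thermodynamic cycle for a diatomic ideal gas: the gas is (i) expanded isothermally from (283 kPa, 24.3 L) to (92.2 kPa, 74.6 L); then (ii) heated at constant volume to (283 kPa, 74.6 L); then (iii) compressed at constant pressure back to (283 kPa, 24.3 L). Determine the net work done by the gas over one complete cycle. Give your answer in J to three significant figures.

Leg (i): W = PᵢVᵢ ln(V_f/Vᵢ) = (6877) ln(74.6/24.3) = 7714 J.
Leg (ii): W = 0.
Leg (iii): W = PΔV = (283)(24.3 − 74.6) = -14235 J.
W_net = 7714 − 14235 = -6521 J.

W_net ≈ -6520 J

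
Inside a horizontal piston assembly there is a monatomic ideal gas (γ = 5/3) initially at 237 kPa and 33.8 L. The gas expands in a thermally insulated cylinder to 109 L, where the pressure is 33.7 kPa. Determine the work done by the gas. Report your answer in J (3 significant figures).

Adiabatic: W = (P₁V₁ − P₂V₂)/(γ − 1) with γ = 5/3.
P₁V₁ = 8011 J, P₂V₂ = 3673 J.
W = (8011 − 3673) / 0.6667 = 6506 J.

W ≈ 6510 J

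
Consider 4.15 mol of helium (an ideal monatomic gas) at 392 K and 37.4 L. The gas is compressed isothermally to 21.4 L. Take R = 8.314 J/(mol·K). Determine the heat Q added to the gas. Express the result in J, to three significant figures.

Q ≈ -7550 J

Isothermal ⇒ ΔU = 0, so Q = W = nRT ln(V₂/V₁).
Q = (4.15)(8.314)(392) ln(21.4/37.4) = 13525 × -0.5583 = -7551 J.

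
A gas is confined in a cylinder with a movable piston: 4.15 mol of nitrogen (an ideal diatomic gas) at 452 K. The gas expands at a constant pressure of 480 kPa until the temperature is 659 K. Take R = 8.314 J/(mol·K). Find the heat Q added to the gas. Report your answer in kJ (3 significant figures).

Q ≈ 25.0 kJ

Isobaric: W = nRΔT = (4.15)(8.314)(207) = 7142 J.
ΔU = nCᵥΔT with Cᵥ = 5R/2: ΔU = (4.15)(20.79)(207) = 17855 J.
Q = ΔU + W = 17855 + 7142 = 24997 J.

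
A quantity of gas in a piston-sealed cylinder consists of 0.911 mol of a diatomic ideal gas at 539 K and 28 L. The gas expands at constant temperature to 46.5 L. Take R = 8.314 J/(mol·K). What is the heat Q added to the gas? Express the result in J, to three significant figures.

Isothermal ⇒ ΔU = 0, so Q = W = nRT ln(V₂/V₁).
Q = (0.911)(8.314)(539) ln(46.5/28) = 4082 × 0.5072 = 2071 J.

Q ≈ 2070 J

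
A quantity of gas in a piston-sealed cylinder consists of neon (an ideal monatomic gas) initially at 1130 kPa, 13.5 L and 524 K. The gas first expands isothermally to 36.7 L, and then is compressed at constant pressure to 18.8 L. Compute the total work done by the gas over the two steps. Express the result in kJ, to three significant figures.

Step 1 (isothermal): W = P₁V₁ ln(V₂/V₁) = (15255) ln(36.7/13.5) = 15256 J.
After step 1: P = 415.7 kPa, V = 36.7 L, T = 524 K.
Step 2 (isobaric): W = PΔV = (415.7 kPa)(18.8 − 36.7 L) = -7440 J.
W_total = 15256 − 7440 = 7816 J.

W_total ≈ 7.82 kJ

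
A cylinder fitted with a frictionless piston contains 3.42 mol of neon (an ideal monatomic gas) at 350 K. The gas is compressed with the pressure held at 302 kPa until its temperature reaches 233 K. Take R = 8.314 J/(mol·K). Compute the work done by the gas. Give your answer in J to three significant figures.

W ≈ -3330 J

Isobaric: W = P ΔV = nR ΔT.
W = (3.42)(8.314)(233 − 350) = -3327 J.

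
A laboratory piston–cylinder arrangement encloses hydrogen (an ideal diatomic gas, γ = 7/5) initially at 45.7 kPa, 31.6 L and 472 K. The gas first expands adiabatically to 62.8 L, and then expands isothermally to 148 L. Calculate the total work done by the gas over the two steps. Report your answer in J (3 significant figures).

Step 1 (adiabatic): W = (P₁V₁ − P₂V₂)/(γ−1) = (1444 − 1097)/0.4 = 867.2 J.
After step 1: P = 17.47 kPa, V = 62.8 L, T = 358.6 K.
Step 2 (isothermal): W = P₁V₁ ln(V₂/V₁) = (1097) ln(148/62.8) = 940.6 J.
W_total = 867.2 + 940.6 = 1808 J.

W_total ≈ 1810 J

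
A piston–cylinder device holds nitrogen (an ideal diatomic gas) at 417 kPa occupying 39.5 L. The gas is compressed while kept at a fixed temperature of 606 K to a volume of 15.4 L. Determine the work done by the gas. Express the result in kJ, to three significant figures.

Isothermal: W = nRT ln(V₂/V₁) = P₁V₁ ln(V₂/V₁).
P₁V₁ = (417 kPa)(39.5 L) = 16472 J.
W = 16472 × ln(15.4/39.5) = 16472 × -0.9419
W_by_gas = -15515 J.

W ≈ -15.5 kJ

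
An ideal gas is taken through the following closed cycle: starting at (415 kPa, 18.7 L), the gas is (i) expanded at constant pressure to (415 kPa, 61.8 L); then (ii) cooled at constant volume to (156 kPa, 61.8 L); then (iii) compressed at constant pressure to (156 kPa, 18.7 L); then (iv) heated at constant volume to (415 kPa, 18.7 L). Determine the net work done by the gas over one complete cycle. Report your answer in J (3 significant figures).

W_net ≈ 11200 J

Constant-volume legs do no work.
W(i) = (415)(61.8 − 18.7) = 17886 J; W(iii) = (156)(18.7 − 61.8) = -6724 J.
W_net = 17886 − 6724 = 11163 J (the clockwise enclosed area).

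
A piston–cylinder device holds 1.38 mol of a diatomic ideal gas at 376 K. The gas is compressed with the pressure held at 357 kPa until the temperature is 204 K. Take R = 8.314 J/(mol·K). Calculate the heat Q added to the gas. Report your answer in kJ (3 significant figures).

Isobaric: W = nRΔT = (1.38)(8.314)(-172) = -1973 J.
ΔU = nCᵥΔT with Cᵥ = 5R/2: ΔU = (1.38)(20.79)(-172) = -4934 J.
Q = ΔU + W = -4934 − 1973 = -6907 J.

Q ≈ -6.91 kJ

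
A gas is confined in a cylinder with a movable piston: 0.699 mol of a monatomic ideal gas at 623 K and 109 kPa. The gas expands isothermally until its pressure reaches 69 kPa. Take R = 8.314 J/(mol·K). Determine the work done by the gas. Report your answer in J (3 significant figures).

Isothermal process: W = nRT ln(V₂/V₁) = nRT ln(P₁/P₂).
W = (0.699)(8.314)(623) × ln(109/69)
  = 3621 × ln(1.58) = 3621 × 0.4572
W_by_gas = 1655 J.

W ≈ 1660 J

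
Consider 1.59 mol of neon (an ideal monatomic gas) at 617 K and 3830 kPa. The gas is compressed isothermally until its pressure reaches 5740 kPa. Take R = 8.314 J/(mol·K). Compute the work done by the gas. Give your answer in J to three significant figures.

W ≈ -3300 J

Isothermal process: W = nRT ln(V₂/V₁) = nRT ln(P₁/P₂).
W = (1.59)(8.314)(617) × ln(3830/5740)
  = 8156 × ln(0.6672) = 8156 × -0.4046
W_by_gas = -3300 J.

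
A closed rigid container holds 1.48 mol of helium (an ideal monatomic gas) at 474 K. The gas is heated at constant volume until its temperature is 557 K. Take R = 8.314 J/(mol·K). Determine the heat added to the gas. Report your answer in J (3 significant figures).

Constant volume ⇒ W = 0, so Q = ΔU = nCᵥΔT with Cᵥ = 3R/2 = 12.47 J/(mol·K).
ΔU = (1.48)(12.47)(557 − 474) = 1532 J.

Q ≈ 1530 J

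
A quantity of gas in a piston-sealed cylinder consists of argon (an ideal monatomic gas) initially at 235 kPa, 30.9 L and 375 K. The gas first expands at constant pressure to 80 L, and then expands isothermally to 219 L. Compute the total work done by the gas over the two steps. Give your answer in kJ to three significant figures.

Step 1 (isobaric): W = PΔV = (235 kPa)(80 − 30.9 L) = 11538 J.
After step 1: P = 235 kPa, V = 80 L, T = 970.9 K.
Step 2 (isothermal): W = P₁V₁ ln(V₂/V₁) = (18800) ln(219/80) = 18932 J.
W_total = 11538 + 18932 = 30471 J.

W_total ≈ 30.5 kJ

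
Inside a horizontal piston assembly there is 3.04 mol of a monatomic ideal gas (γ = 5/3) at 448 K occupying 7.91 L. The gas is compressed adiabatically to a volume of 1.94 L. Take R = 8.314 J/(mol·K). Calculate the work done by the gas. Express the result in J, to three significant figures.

Adiabatic: TV^(γ−1) = const with γ = 5/3.
T₂ = T₁ (V₁/V₂)^(γ−1) = 448 × (7.91/1.94)^0.667 = 448 × 2.552 = 1143 K.
W_by = nCᵥ(T₁ − T₂) = (3.04)(12.47)(448 − 1143) = -26364 J.

W ≈ -26400 J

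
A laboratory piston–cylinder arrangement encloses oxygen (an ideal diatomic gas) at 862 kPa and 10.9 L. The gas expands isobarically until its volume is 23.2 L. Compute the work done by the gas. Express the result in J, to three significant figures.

Isobaric: W = P ΔV.
W = (862 kPa)(23.2 − 10.9 L) = (862)(12.3) = 10603 J.

W ≈ 10600 J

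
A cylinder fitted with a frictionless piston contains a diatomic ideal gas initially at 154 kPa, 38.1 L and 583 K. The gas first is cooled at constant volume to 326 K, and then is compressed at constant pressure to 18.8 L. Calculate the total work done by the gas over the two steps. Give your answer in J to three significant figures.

Step 1 (isochoric): W = 0 (constant volume).
After step 1: P = 86.11 kPa (V unchanged).
Step 2 (isobaric): W = PΔV = (86.11 kPa)(18.8 − 38.1 L) = -1662 J.
W_total = 0 − 1662 = -1662 J.

W_total ≈ -1660 J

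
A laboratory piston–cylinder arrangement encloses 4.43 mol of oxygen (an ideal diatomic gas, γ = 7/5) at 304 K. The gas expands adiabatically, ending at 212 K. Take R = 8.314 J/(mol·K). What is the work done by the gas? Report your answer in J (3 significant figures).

Adiabatic ⇒ Q = 0, so W_by = −ΔU = nCᵥ(T₁ − T₂).
Cᵥ = 5R/2 = 20.79 J/(mol·K).
W = (4.43)(20.79)(304 − 212) = 8471 J.

W ≈ 8470 J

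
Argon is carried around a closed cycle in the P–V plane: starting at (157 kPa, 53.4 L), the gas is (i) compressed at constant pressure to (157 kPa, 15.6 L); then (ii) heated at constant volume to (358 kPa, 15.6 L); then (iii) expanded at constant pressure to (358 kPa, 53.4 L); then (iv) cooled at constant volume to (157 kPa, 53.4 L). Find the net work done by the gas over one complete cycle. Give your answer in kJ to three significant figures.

Constant-volume legs do no work.
W(i) = (157)(15.6 − 53.4) = -5935 J; W(iii) = (358)(53.4 − 15.6) = 13532 J.
W_net = -5935 + 13532 = 7598 J (the clockwise enclosed area).

W_net ≈ 7.60 kJ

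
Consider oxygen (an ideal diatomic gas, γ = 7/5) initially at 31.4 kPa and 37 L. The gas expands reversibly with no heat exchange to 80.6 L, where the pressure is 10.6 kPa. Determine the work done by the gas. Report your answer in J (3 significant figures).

W ≈ 769 J

Adiabatic: W = (P₁V₁ − P₂V₂)/(γ − 1) with γ = 7/5.
P₁V₁ = 1162 J, P₂V₂ = 854.4 J.
W = (1162 − 854.4) / 0.4 = 768.6 J.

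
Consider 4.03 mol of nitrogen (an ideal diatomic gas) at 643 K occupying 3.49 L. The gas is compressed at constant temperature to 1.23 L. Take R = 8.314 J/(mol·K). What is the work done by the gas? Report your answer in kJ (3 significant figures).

Isothermal: W = nRT ln(V₂/V₁).
W = (4.03)(8.314)(643) × ln(1.23/3.49)
  = 21544 × -1.043
W_by_gas = -22468 J.

W ≈ -22.5 kJ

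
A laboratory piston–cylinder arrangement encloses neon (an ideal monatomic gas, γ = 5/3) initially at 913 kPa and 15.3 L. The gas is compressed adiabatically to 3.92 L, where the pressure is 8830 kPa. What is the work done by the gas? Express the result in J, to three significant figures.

Adiabatic: W = (P₁V₁ − P₂V₂)/(γ − 1) with γ = 5/3.
P₁V₁ = 13969 J, P₂V₂ = 34614 J.
W = (13969 − 34614) / 0.6667 = -30967 J.

W ≈ -31000 J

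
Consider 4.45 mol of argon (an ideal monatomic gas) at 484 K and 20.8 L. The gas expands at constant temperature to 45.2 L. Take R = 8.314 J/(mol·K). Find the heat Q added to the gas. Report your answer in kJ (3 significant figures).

Q ≈ 13.9 kJ

Isothermal ⇒ ΔU = 0, so Q = W = nRT ln(V₂/V₁).
Q = (4.45)(8.314)(484) ln(45.2/20.8) = 17907 × 0.7761 = 13898 J.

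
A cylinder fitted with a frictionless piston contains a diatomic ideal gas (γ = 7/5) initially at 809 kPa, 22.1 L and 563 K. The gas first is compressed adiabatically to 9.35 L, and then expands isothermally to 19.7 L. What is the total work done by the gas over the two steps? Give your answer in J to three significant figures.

Step 1 (adiabatic): W = (P₁V₁ − P₂V₂)/(γ−1) = (17879 − 25222)/0.4 = -18357 J.
After step 1: P = 2697 kPa, V = 9.35 L, T = 794.2 K.
Step 2 (isothermal): W = P₁V₁ ln(V₂/V₁) = (25222) ln(19.7/9.35) = 18796 J.
W_total = -18357 + 18796 = 439.4 J.

W_total ≈ 439 J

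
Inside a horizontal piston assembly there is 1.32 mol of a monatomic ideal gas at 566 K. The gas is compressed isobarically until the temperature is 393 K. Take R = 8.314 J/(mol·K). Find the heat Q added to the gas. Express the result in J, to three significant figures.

Q ≈ -4750 J

Isobaric: W = nRΔT = (1.32)(8.314)(-173) = -1899 J.
ΔU = nCᵥΔT with Cᵥ = 3R/2: ΔU = (1.32)(12.47)(-173) = -2848 J.
Q = ΔU + W = -2848 − 1899 = -4746 J.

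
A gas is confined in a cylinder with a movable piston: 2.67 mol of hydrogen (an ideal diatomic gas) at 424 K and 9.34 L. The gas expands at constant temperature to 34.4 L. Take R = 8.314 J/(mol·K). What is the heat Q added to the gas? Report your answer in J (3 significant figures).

Q ≈ 12300 J

Isothermal ⇒ ΔU = 0, so Q = W = nRT ln(V₂/V₁).
Q = (2.67)(8.314)(424) ln(34.4/9.34) = 9412 × 1.304 = 12271 J.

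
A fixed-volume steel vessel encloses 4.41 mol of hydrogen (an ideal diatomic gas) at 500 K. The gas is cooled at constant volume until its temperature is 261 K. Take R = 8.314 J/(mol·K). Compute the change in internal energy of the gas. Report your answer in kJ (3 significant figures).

Constant volume ⇒ W = 0, so Q = ΔU = nCᵥΔT with Cᵥ = 5R/2 = 20.79 J/(mol·K).
ΔU = (4.41)(20.79)(261 − 500) = -21907 J.

ΔU ≈ -21.9 kJ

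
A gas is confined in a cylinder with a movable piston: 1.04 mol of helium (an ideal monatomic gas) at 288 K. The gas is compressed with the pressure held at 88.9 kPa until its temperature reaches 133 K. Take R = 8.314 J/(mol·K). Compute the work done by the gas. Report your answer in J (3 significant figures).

Isobaric: W = P ΔV = nR ΔT.
W = (1.04)(8.314)(133 − 288) = -1340 J.

W ≈ -1340 J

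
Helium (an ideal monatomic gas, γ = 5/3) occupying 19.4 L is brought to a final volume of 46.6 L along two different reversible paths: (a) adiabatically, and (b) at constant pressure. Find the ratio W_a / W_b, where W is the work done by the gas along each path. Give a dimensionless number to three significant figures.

Path (a) adiabatic: W = P₁V₁(1 − (V₁/V₂)^(γ−1))/(γ−1) → W_a/(P₁V₁) = 0.6637.
Path (b) isobaric: W = P₁(V₂ − V₁) → W_b/(P₁V₁) = 1.402.
W_a / W_b = 0.6637 / 1.402 = 0.4734.

W_a / W_b ≈ 0.473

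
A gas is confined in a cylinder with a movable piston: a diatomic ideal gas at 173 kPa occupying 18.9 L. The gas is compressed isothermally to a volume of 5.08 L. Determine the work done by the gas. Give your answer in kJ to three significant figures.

Isothermal: W = nRT ln(V₂/V₁) = P₁V₁ ln(V₂/V₁).
P₁V₁ = (173 kPa)(18.9 L) = 3270 J.
W = 3270 × ln(5.08/18.9) = 3270 × -1.314
W_by_gas = -4296 J.

W ≈ -4.30 kJ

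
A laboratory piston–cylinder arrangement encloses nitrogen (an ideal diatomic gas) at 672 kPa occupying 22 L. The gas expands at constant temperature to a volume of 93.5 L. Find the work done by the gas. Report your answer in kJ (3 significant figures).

Isothermal: W = nRT ln(V₂/V₁) = P₁V₁ ln(V₂/V₁).
P₁V₁ = (672 kPa)(22 L) = 14784 J.
W = 14784 × ln(93.5/22) = 14784 × 1.447
W_by_gas = 21391 J.

W ≈ 21.4 kJ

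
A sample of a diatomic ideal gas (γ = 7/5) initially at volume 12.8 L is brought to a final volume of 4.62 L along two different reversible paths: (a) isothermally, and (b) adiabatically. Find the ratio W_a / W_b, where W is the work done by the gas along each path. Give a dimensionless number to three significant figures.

W_a / W_b ≈ 0.810

Path (a) isothermal: W = P₁V₁ ln(V₂/V₁) → W_a/(P₁V₁) = -1.019.
Path (b) adiabatic: W = P₁V₁(1 − (V₁/V₂)^(γ−1))/(γ−1) → W_b/(P₁V₁) = -1.258.
W_a / W_b = -1.019 / -1.258 = 0.81.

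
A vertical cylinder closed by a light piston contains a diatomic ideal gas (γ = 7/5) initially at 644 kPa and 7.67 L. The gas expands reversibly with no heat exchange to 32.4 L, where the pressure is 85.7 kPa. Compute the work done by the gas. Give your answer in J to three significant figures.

Adiabatic: W = (P₁V₁ − P₂V₂)/(γ − 1) with γ = 7/5.
P₁V₁ = 4939 J, P₂V₂ = 2777 J.
W = (4939 − 2777) / 0.4 = 5407 J.

W ≈ 5410 J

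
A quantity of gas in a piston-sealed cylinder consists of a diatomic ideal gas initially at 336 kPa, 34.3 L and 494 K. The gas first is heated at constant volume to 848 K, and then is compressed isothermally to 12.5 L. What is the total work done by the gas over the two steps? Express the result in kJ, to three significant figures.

W_total ≈ -20.0 kJ

Step 1 (isochoric): W = 0 (constant volume).
After step 1: P = 576.8 kPa (V unchanged).
Step 2 (isothermal): W = P₁V₁ ln(V₂/V₁) = (19783) ln(12.5/34.3) = -19970 J.
W_total = 0 − 19970 = -19970 J.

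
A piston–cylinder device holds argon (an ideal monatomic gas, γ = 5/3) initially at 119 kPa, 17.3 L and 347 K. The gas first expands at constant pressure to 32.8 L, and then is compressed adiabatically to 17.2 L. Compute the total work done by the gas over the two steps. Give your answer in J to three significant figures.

W_total ≈ -1300 J

Step 1 (isobaric): W = PΔV = (119 kPa)(32.8 − 17.3 L) = 1844 J.
After step 1: P = 119 kPa, V = 32.8 L, T = 657.9 K.
Step 2 (adiabatic): W = (P₁V₁ − P₂V₂)/(γ−1) = (3903 − 6002)/0.667 = -3149 J.
W_total = 1844 − 3149 = -1304 J.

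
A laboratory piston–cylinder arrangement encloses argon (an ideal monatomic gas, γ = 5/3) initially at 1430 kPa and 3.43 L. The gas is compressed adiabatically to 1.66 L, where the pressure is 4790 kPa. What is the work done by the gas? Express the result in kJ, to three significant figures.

W ≈ -4.57 kJ

Adiabatic: W = (P₁V₁ − P₂V₂)/(γ − 1) with γ = 5/3.
P₁V₁ = 4905 J, P₂V₂ = 7951 J.
W = (4905 − 7951) / 0.6667 = -4570 J.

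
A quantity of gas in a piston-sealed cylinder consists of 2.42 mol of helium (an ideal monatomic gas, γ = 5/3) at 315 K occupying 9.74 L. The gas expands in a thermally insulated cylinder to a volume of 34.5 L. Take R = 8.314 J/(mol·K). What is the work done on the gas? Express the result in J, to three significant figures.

W ≈ -5420 J

Adiabatic: TV^(γ−1) = const with γ = 5/3.
T₂ = T₁ (V₁/V₂)^(γ−1) = 315 × (9.74/34.5)^0.667 = 315 × 0.4304 = 135.6 K.
W_by = nCᵥ(T₁ − T₂) = (2.42)(12.47)(315 − 135.6) = 5415 J.
Work on gas = −W_by = -5415 J.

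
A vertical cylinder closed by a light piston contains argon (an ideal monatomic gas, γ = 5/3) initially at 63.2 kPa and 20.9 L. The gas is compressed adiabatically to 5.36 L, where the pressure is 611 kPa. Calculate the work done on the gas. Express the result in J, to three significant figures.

Adiabatic: W = (P₁V₁ − P₂V₂)/(γ − 1) with γ = 5/3.
P₁V₁ = 1321 J, P₂V₂ = 3275 J.
W = (1321 − 3275) / 0.6667 = -2931 J.
Work on gas = −W_by = 2931 J.

W ≈ 2930 J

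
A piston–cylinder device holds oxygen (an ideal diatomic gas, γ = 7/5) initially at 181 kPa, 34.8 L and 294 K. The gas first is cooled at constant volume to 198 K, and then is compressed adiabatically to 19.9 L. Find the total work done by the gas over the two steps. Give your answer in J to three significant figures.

W_total ≈ -2660 J

Step 1 (isochoric): W = 0 (constant volume).
After step 1: P = 121.9 kPa (V unchanged).
Step 2 (adiabatic): W = (P₁V₁ − P₂V₂)/(γ−1) = (4242 − 5305)/0.4 = -2657 J.
W_total = 0 − 2657 = -2657 J.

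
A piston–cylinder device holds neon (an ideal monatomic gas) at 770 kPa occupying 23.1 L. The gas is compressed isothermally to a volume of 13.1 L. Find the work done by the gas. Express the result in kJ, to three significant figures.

W ≈ -10.1 kJ

Isothermal: W = nRT ln(V₂/V₁) = P₁V₁ ln(V₂/V₁).
P₁V₁ = (770 kPa)(23.1 L) = 17787 J.
W = 17787 × ln(13.1/23.1) = 17787 × -0.5672
W_by_gas = -10089 J.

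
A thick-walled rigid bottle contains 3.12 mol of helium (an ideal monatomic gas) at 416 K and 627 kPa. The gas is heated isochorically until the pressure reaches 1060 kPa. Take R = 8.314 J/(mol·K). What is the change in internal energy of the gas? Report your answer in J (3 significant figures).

ΔU ≈ 11200 J

Constant volume ⇒ W = 0, so Q = ΔU = nCᵥΔT with Cᵥ = 3R/2 = 12.47 J/(mol·K).
At constant V, T₂/T₁ = P₂/P₁ ⇒ ΔT = T₁(P₂/P₁ − 1) = 416·(1060/627 − 1) = 287.3 K.
ΔU = (3.12)(12.47)(287.3) = 11178 J.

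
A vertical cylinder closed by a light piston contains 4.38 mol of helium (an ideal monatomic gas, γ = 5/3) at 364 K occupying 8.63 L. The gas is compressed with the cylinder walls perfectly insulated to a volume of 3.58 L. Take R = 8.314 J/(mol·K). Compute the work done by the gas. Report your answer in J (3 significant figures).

Adiabatic: TV^(γ−1) = const with γ = 5/3.
T₂ = T₁ (V₁/V₂)^(γ−1) = 364 × (8.63/3.58)^0.667 = 364 × 1.798 = 654.4 K.
W_by = nCᵥ(T₁ − T₂) = (4.38)(12.47)(364 − 654.4) = -15863 J.

W ≈ -15900 J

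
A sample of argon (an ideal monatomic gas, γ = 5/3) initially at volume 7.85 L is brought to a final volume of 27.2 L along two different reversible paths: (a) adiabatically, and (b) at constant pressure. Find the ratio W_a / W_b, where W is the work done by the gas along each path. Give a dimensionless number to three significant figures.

Path (a) adiabatic: W = P₁V₁(1 − (V₁/V₂)^(γ−1))/(γ−1) → W_a/(P₁V₁) = 0.8449.
Path (b) isobaric: W = P₁(V₂ − V₁) → W_b/(P₁V₁) = 2.465.
W_a / W_b = 0.8449 / 2.465 = 0.3428.

W_a / W_b ≈ 0.343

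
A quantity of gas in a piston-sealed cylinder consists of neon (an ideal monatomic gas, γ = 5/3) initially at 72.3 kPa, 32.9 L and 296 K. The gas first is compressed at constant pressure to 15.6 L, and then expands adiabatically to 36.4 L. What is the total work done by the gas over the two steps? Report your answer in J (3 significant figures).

Step 1 (isobaric): W = PΔV = (72.3 kPa)(15.6 − 32.9 L) = -1251 J.
After step 1: P = 72.3 kPa, V = 15.6 L, T = 140.4 K.
Step 2 (adiabatic): W = (P₁V₁ − P₂V₂)/(γ−1) = (1128 − 641.1)/0.667 = 730.1 J.
W_total = -1251 + 730.1 = -520.7 J.

W_total ≈ -521 J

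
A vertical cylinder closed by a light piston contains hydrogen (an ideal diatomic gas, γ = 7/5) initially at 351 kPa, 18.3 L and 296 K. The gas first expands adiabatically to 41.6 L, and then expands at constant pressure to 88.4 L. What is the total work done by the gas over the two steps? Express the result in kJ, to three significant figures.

Step 1 (adiabatic): W = (P₁V₁ − P₂V₂)/(γ−1) = (6423 − 4625)/0.4 = 4496 J.
After step 1: P = 111.2 kPa, V = 41.6 L, T = 213.1 K.
Step 2 (isobaric): W = PΔV = (111.2 kPa)(88.4 − 41.6 L) = 5203 J.
W_total = 4496 + 5203 = 9699 J.

W_total ≈ 9.70 kJ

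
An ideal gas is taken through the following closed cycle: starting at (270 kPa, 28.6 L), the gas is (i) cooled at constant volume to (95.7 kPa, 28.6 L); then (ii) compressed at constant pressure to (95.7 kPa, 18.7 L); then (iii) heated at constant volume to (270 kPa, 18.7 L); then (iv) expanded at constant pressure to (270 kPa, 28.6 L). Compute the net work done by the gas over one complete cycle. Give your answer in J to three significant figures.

W_net ≈ 1730 J

Constant-volume legs do no work.
W(ii) = (95.7)(18.7 − 28.6) = -947.4 J; W(iv) = (270)(28.6 − 18.7) = 2673 J.
W_net = -947.4 + 2673 = 1726 J (the clockwise enclosed area).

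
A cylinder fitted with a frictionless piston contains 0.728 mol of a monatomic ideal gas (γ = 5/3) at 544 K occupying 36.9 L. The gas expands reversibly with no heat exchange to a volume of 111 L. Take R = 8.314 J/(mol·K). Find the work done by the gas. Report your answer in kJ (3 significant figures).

W ≈ 2.57 kJ

Adiabatic: TV^(γ−1) = const with γ = 5/3.
T₂ = T₁ (V₁/V₂)^(γ−1) = 544 × (36.9/111)^0.667 = 544 × 0.4799 = 261.1 K.
W_by = nCᵥ(T₁ − T₂) = (0.728)(12.47)(544 − 261.1) = 2569 J.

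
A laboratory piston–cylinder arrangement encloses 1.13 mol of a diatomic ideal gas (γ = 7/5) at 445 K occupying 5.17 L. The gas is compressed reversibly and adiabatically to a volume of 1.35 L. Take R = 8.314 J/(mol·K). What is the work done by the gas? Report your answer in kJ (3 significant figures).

Adiabatic: TV^(γ−1) = const with γ = 7/5.
T₂ = T₁ (V₁/V₂)^(γ−1) = 445 × (5.17/1.35)^0.4 = 445 × 1.711 = 761.4 K.
W_by = nCᵥ(T₁ − T₂) = (1.13)(20.79)(445 − 761.4) = -7432 J.

W ≈ -7.43 kJ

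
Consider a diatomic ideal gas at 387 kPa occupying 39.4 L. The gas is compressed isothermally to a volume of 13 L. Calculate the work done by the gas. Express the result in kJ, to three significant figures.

Isothermal: W = nRT ln(V₂/V₁) = P₁V₁ ln(V₂/V₁).
P₁V₁ = (387 kPa)(39.4 L) = 15248 J.
W = 15248 × ln(13/39.4) = 15248 × -1.109
W_by_gas = -16907 J.

W ≈ -16.9 kJ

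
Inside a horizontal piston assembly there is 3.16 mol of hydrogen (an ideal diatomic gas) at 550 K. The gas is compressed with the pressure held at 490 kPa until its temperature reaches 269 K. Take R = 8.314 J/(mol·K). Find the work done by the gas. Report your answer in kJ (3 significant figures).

W ≈ -7.38 kJ

Isobaric: W = P ΔV = nR ΔT.
W = (3.16)(8.314)(269 − 550) = -7382 J.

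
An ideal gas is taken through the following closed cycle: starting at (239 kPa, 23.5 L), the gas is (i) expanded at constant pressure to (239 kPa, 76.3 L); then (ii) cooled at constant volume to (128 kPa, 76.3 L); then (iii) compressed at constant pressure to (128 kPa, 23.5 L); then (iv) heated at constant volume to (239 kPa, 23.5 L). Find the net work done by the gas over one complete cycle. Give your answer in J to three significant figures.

W_net ≈ 5860 J

Constant-volume legs do no work.
W(i) = (239)(76.3 − 23.5) = 12619 J; W(iii) = (128)(23.5 − 76.3) = -6758 J.
W_net = 12619 − 6758 = 5861 J (the clockwise enclosed area).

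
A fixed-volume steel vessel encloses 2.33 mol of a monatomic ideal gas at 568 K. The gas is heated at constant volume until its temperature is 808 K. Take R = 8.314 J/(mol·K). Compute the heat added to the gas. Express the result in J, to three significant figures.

Constant volume ⇒ W = 0, so Q = ΔU = nCᵥΔT with Cᵥ = 3R/2 = 12.47 J/(mol·K).
ΔU = (2.33)(12.47)(808 − 568) = 6974 J.

Q ≈ 6970 J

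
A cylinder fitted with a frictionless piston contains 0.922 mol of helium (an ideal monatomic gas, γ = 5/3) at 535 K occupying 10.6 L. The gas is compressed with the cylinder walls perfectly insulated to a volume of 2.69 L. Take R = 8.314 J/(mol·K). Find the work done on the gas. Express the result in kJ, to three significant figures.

W ≈ 9.20 kJ

Adiabatic: TV^(γ−1) = const with γ = 5/3.
T₂ = T₁ (V₁/V₂)^(γ−1) = 535 × (10.6/2.69)^0.667 = 535 × 2.495 = 1335 K.
W_by = nCᵥ(T₁ − T₂) = (0.922)(12.47)(535 − 1335) = -9195 J.
Work on gas = −W_by = 9195 J.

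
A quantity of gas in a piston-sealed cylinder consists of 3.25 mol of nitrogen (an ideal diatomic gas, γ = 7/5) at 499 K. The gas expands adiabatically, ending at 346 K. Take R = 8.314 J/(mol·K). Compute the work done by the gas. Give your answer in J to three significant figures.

Adiabatic ⇒ Q = 0, so W_by = −ΔU = nCᵥ(T₁ − T₂).
Cᵥ = 5R/2 = 20.79 J/(mol·K).
W = (3.25)(20.79)(499 − 346) = 10335 J.

W ≈ 10300 J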